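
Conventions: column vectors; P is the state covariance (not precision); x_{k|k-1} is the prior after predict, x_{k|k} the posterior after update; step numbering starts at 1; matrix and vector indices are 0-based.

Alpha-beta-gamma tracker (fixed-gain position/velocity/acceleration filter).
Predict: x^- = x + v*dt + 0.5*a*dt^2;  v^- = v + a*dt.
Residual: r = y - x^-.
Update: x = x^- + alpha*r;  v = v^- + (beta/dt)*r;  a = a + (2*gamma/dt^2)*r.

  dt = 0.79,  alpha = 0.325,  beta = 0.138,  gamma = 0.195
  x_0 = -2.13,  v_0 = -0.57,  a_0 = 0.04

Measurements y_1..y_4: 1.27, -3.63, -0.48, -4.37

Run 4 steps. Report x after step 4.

x_post = -0.5808

step 1: x_pred=-2.5678  r=3.8378  x^+=-1.3205  v^+=0.1320  a^+=2.4383
step 2: x_pred=-0.4554  r=-3.1746  x^+=-1.4871  v^+=1.5037  a^+=0.4544
step 3: x_pred=-0.1574  r=-0.3226  x^+=-0.2623  v^+=1.8063  a^+=0.2529
step 4: x_pred=1.2436  r=-5.6136  x^+=-0.5808  v^+=1.0255  a^+=-3.2551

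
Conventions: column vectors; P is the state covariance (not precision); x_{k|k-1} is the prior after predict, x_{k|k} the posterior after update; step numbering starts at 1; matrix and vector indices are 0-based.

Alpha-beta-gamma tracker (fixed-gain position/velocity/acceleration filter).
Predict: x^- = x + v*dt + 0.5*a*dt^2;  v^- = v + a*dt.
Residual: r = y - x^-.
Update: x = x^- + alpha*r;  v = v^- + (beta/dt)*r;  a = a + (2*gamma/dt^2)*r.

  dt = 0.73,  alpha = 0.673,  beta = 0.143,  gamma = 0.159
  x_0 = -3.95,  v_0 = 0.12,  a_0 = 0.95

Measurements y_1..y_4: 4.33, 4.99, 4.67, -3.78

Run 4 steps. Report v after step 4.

v_post = 7.1599

step 1: x_pred=-3.6093  r=7.9393  x^+=1.7339  v^+=2.3687  a^+=5.6876
step 2: x_pred=4.9785  r=0.0115  x^+=4.9862  v^+=6.5230  a^+=5.6945
step 3: x_pred=11.2653  r=-6.5953  x^+=6.8267  v^+=9.3880  a^+=1.7589
step 4: x_pred=14.1485  r=-17.9285  x^+=2.0826  v^+=7.1599  a^+=-8.9397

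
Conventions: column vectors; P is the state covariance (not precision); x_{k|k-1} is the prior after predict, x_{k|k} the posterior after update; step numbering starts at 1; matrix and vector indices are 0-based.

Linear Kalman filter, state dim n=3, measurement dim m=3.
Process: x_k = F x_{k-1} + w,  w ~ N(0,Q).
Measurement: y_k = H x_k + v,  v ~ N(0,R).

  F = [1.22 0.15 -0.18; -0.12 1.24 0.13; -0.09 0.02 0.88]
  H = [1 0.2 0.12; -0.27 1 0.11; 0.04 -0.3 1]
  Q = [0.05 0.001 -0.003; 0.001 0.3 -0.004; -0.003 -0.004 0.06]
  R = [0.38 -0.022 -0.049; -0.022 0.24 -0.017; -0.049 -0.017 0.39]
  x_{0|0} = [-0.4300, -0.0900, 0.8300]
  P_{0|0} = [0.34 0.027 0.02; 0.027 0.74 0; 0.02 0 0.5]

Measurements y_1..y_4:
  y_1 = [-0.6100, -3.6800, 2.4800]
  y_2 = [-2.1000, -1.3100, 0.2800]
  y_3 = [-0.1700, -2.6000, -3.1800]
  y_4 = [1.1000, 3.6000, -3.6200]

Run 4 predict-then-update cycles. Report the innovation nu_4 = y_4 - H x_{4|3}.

step 1: x^-=[-0.6875, 0.0479, 0.7673]  P^-=[0.5900 0.1211 -0.0952; 0.1211 1.4425 0.0698; -0.0952 0.0698 0.4470]  S=[1.0631 0.2302 -0.1779; 0.2302 1.6865 -0.2995; -0.1779 -0.2995 0.9153]  K=[0.5851 -0.1162 -0.0422; 0.2056 0.7963 -0.0907; 0.0236 0.1755 0.5233]  nu=[-0.0242, -3.9979, 1.7546]  x^+=[-0.3111, -3.2998, 0.9833]  P^+=[0.2271 0.0261 -0.0444; 0.0261 0.1953 -0.0014; -0.0444 -0.0014 0.2013]
step 2: x^-=[-1.0515, -3.9266, 0.8273]  P^-=[0.4280 0.0308 -0.1075; 0.0308 0.6002 0.0270; -0.1075 0.0270 0.2247]  S=[0.8231 0.0100 -0.1535; 0.0100 0.8698 -0.1186; -0.1535 -0.1186 0.6439]  K=[0.5026 -0.1248 -0.0579; 0.1654 0.6721 -0.0726; -0.0279 0.1407 0.3490]  nu=[-0.3624, 2.2416, -1.6832]  x^+=[-1.4160, -2.3578, 0.5655]  P^+=[0.1985 0.0188 -0.0474; 0.0188 0.1639 0.0006; -0.0474 0.0006 0.1371]
step 3: x^-=[-2.1829, -2.6802, 0.5779]  P^-=[0.3812 0.0186 -0.0974; 0.0186 0.5533 0.0219; -0.0974 0.0219 0.1753]  S=[0.7710 0.0012 -0.1456; 0.0012 0.8237 -0.1185; -0.1456 -0.1185 0.5943]  K=[0.4737 -0.1241 -0.0563; 0.1565 0.6580 -0.0716; -0.0382 0.1241 0.2928]  nu=[2.4796, -0.5727, -4.4746]  x^+=[-0.6853, -2.3485, -0.8980]  P^+=[0.1877 0.0164 -0.0456; 0.0164 0.1601 0.0006; -0.0456 0.0006 0.1159]
step 4: x^-=[-1.0267, -2.9467, -0.7755]  P^-=[0.3627 0.0168 -0.0910; 0.0168 0.5475 0.0194; -0.0910 0.0194 0.1586]  S=[0.7527 0.0032 -0.1415; 0.0032 0.8164 -0.1228; -0.1415 -0.1228 0.5791]  K=[0.4623 -0.1215 -0.0536; 0.1545 0.6562 -0.0721; -0.0397 0.1163 0.2724]  nu=[2.8091, 6.3548, -3.6874]  x^+=[-0.3027, 1.9231, -1.1526]  P^+=[0.1831 0.0159 -0.0441; 0.0159 0.1595 0.0004; -0.0441 0.0004 0.1081]

innov = [2.8091, 6.3548, -3.6874]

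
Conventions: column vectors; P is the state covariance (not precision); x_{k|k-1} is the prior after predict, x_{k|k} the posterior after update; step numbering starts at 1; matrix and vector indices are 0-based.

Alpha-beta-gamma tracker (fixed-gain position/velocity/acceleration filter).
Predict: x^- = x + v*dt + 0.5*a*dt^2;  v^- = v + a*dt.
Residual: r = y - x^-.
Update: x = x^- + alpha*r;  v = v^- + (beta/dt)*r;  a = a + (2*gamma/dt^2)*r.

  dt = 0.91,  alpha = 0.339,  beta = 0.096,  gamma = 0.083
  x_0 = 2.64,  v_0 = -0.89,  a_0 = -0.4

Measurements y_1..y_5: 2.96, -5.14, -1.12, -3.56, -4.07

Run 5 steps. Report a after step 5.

step 1: x_pred=1.6645  r=1.2955  x^+=2.1037  v^+=-1.1173  a^+=-0.1403
step 2: x_pred=1.0288  r=-6.1688  x^+=-1.0624  v^+=-1.8958  a^+=-1.3769
step 3: x_pred=-3.3577  r=2.2377  x^+=-2.5991  v^+=-2.9127  a^+=-0.9283
step 4: x_pred=-5.6340  r=2.0740  x^+=-4.9309  v^+=-3.5387  a^+=-0.5126
step 5: x_pred=-8.3634  r=4.2934  x^+=-6.9079  v^+=-3.5522  a^+=0.3481

a_post = 0.3481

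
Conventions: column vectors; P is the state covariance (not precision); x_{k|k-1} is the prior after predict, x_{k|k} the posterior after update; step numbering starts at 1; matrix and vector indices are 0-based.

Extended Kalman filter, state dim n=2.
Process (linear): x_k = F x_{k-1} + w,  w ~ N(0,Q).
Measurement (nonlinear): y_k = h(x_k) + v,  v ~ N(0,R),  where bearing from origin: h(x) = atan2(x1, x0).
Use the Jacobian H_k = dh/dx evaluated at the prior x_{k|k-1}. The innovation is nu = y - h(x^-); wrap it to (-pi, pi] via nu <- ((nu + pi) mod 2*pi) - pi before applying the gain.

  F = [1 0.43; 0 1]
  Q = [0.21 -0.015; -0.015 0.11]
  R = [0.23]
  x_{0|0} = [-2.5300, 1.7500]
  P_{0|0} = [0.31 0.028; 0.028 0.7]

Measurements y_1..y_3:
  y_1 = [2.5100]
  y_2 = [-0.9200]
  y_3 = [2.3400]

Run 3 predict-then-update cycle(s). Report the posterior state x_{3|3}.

step 1: x^-=[-1.7775, 1.7500]  P^-=[0.6735 0.3140; 0.3140 0.8100]  H_jac=[-0.2813 -0.2857]  S=[0.3998]  K=[-0.6981; -0.7996]  nu=[0.1460]  x^+=[-1.8794, 1.6333]  P^+=[0.4786 0.0908; 0.0908 0.5544]
step 2: x^-=[-1.1771, 1.6333]  P^-=[0.8692 0.3142; 0.3142 0.6644]  H_jac=[-0.4030 -0.2904]  S=[0.5007]  K=[-0.8818; -0.6382]  nu=[-3.1153]  x^+=[1.5698, 3.6214]  P^+=[0.4799 0.0324; 0.0324 0.4604]
step 3: x^-=[3.1270, 3.6214]  P^-=[0.8029 0.2154; 0.2154 0.5704]  H_jac=[-0.1582 0.1366]  S=[0.2514]  K=[-0.3882; 0.1744]  nu=[1.4815]  x^+=[2.5520, 3.8797]  P^+=[0.7651 0.2324; 0.2324 0.5628]

x_post = [2.5520, 3.8797]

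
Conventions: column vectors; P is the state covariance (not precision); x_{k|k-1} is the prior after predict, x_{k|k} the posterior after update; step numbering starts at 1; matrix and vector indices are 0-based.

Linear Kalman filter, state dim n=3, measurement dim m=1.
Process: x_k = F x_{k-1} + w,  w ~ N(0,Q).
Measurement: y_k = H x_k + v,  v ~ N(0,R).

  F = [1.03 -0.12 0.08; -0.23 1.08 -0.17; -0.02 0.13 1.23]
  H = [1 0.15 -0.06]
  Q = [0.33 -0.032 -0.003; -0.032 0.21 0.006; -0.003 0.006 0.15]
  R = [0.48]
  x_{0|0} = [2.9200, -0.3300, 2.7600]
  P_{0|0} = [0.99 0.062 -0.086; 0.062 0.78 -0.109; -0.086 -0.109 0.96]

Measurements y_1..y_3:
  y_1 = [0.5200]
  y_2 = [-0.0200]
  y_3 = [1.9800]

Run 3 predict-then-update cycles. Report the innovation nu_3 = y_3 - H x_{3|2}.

innov = [1.0084]

step 1: x^-=[3.2680, -1.4972, 3.2935]  P^-=[1.3703 -0.3050 -0.0265; -0.3050 1.2024 -0.2022; -0.0265 -0.2022 1.5850]  S=[1.7983]  K=[0.7374; -0.0626; -0.0845]  nu=[-2.3258]  x^+=[1.5529, -1.3517, 3.4900]  P^+=[0.3924 -0.2220 0.0855; -0.2220 1.1954 -0.2117; 0.0855 -0.2117 1.5722]
step 2: x^-=[2.0409, -2.4103, 4.0859]  P^-=[0.8466 -0.5935 0.2320; -0.5935 1.8652 -0.4421; 0.2320 -0.4421 2.4781]  S=[1.1796]  K=[0.6305; -0.2435; 0.0144]  nu=[-1.4542]  x^+=[1.1241, -2.0562, 4.0650]  P^+=[0.3778 -0.4125 0.2213; -0.4125 1.7953 -0.4380; 0.2213 -0.4380 2.4779]
step 3: x^-=[1.7298, -3.1703, 4.7102]  P^-=[0.9193 -0.9477 0.4889; -0.9477 2.7786 -0.8711; 0.4889 -0.8711 3.7805]  S=[1.1482]  K=[0.6513; -0.4168; 0.1144]  nu=[1.0084]  x^+=[2.3866, -3.5906, 4.8256]  P^+=[0.4322 -0.6359 0.4033; -0.6359 2.5792 -0.8163; 0.4033 -0.8163 3.7654]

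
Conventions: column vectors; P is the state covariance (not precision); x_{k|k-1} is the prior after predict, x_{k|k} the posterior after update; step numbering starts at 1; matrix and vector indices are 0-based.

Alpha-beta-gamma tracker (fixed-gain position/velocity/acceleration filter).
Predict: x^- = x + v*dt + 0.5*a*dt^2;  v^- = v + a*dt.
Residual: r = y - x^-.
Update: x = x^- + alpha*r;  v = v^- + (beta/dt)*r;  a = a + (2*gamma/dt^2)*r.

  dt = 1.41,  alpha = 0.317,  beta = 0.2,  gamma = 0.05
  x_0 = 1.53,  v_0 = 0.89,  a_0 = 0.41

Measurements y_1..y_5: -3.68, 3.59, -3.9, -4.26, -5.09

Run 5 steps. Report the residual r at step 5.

step 1: x_pred=3.1925  r=-6.8725  x^+=1.0139  v^+=0.4933  a^+=0.0643
step 2: x_pred=1.7734  r=1.8166  x^+=2.3492  v^+=0.8417  a^+=0.1557
step 3: x_pred=3.6907  r=-7.5907  x^+=1.2845  v^+=-0.0155  a^+=-0.2261
step 4: x_pred=1.0378  r=-5.2978  x^+=-0.6416  v^+=-1.0858  a^+=-0.4926
step 5: x_pred=-2.6622  r=-2.4278  x^+=-3.4318  v^+=-2.1247  a^+=-0.6147

resid = -2.4278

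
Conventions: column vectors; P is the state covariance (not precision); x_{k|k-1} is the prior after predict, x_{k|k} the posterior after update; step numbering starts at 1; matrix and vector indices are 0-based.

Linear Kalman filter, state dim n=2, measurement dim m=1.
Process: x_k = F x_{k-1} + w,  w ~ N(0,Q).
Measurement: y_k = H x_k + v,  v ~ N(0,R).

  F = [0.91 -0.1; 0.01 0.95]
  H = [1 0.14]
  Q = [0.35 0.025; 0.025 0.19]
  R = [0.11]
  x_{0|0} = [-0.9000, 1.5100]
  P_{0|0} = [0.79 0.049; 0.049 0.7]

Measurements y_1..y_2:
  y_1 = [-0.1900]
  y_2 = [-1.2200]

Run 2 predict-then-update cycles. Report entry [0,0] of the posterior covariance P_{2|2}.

step 1: x^-=[-0.9700, 1.4255]  P^-=[1.0023 0.0080; 0.0080 0.8228]  S=[1.1306]  K=[0.8875; 0.1090]  nu=[0.5804]  x^+=[-0.4549, 1.4887]  P^+=[0.1118 -0.1013; -0.1013 0.8093]
step 2: x^-=[-0.5628, 1.4098]  P^-=[0.4691 -0.1384; -0.1384 0.9185]  S=[0.5584]  K=[0.8055; -0.0175]  nu=[-0.8545]  x^+=[-1.2511, 1.4247]  P^+=[0.1069 -0.1305; -0.1305 0.9183]

P_post[0,0] = 0.1069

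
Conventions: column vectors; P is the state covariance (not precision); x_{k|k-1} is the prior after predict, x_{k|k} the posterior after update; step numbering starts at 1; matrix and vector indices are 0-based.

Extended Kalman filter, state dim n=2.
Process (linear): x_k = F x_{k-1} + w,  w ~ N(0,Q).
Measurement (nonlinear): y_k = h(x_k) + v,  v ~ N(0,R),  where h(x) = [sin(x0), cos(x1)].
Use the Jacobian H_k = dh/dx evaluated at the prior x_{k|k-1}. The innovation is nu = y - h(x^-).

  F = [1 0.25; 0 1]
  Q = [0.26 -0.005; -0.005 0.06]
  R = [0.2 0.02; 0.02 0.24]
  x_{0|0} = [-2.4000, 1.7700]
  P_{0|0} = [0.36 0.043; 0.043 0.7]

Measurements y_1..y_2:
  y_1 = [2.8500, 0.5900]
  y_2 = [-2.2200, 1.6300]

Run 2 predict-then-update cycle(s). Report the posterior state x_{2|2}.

step 1: x^-=[-1.9575, 1.7700]  P^-=[0.6852 0.2130; 0.2130 0.7600]  H_jac=[-0.3771 0.0000; 0.0000 -0.9802]  S=[0.2975 0.0987; 0.0987 0.9702]  K=[-0.8252 -0.1312; -0.0157 -0.7662]  nu=[3.7762, 0.7879]  x^+=[-5.1771, 1.1070]  P^+=[0.4446 0.0490; 0.0490 0.1879]
step 2: x^-=[-4.9003, 1.1070]  P^-=[0.7408 0.0909; 0.0909 0.2479]  H_jac=[0.1868 0.0000; 0.0000 -0.8944]  S=[0.2259 0.0048; 0.0048 0.4383]  K=[0.6169 -0.1923; 0.0860 -0.5068]  nu=[-3.2024, 1.1826]  x^+=[-7.1034, 0.2322]  P^+=[0.6398 0.0378; 0.0378 0.1341]

x_post = [-7.1034, 0.2322]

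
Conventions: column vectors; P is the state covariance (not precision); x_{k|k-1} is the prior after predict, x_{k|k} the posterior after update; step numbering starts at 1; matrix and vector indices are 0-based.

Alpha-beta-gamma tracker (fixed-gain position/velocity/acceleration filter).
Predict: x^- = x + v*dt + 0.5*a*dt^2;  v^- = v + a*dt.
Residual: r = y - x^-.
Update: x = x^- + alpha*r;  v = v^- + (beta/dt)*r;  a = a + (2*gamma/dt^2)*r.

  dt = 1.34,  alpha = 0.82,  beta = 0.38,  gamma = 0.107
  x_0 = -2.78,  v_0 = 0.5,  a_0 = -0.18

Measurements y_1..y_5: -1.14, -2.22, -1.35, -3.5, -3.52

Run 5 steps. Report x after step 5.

step 1: x_pred=-2.2716  r=1.1316  x^+=-1.3437  v^+=0.5797  a^+=-0.0451
step 2: x_pred=-0.6074  r=-1.6126  x^+=-1.9297  v^+=0.0619  a^+=-0.2373
step 3: x_pred=-2.0598  r=0.7098  x^+=-1.4778  v^+=-0.0548  a^+=-0.1527
step 4: x_pred=-1.6883  r=-1.8117  x^+=-3.1739  v^+=-0.7732  a^+=-0.3686
step 5: x_pred=-4.5410  r=1.0210  x^+=-3.7038  v^+=-0.9777  a^+=-0.2470

x_post = -3.7038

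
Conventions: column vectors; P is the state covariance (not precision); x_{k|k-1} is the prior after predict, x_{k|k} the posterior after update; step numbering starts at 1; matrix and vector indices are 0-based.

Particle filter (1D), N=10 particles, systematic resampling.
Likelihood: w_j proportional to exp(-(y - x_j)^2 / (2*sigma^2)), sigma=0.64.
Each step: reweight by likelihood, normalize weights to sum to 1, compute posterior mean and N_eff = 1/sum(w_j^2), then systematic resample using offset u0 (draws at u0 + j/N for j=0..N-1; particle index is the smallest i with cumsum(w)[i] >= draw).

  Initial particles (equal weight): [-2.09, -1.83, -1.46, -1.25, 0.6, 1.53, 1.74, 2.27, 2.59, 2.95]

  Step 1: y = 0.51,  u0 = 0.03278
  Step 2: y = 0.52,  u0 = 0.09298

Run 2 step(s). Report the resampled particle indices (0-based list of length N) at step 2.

step 1: w=[0.0002, 0.0008, 0.0059, 0.0153, 0.6644, 0.1884, 0.1058, 0.0153, 0.0034, 0.0005]  mean=0.8864  Neff=2.0466  idx=[4, 4, 4, 4, 4, 4, 4, 5, 5, 6]
step 2: w=[0.1291, 0.1291, 0.1291, 0.1291, 0.1291, 0.1291, 0.1291, 0.0375, 0.0375, 0.0212]  mean=0.6938  Neff=8.3348  idx=[0, 1, 2, 3, 3, 4, 5, 6, 6, 9]

resampled_idx = [0, 1, 2, 3, 3, 4, 5, 6, 6, 9]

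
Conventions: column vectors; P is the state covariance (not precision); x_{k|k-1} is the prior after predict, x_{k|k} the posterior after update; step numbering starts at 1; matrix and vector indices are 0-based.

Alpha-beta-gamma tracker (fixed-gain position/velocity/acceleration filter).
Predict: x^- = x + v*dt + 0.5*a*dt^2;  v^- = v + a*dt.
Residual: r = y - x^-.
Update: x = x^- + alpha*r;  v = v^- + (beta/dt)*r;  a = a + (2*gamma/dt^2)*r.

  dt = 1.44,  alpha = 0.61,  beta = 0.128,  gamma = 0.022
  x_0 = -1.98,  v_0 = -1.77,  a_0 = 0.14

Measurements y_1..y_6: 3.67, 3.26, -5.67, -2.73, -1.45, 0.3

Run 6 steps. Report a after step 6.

step 1: x_pred=-4.3836  r=8.0536  x^+=0.5291  v^+=-0.8525  a^+=0.3109
step 2: x_pred=-0.3762  r=3.6362  x^+=1.8419  v^+=-0.0816  a^+=0.3880
step 3: x_pred=2.1267  r=-7.7967  x^+=-2.6293  v^+=-0.2159  a^+=0.2226
step 4: x_pred=-2.7093  r=-0.0207  x^+=-2.7219  v^+=0.1029  a^+=0.2222
step 5: x_pred=-2.3435  r=0.8935  x^+=-1.7985  v^+=0.5022  a^+=0.2411
step 6: x_pred=-0.8253  r=1.1253  x^+=-0.1389  v^+=0.9495  a^+=0.2650

a_post = 0.2650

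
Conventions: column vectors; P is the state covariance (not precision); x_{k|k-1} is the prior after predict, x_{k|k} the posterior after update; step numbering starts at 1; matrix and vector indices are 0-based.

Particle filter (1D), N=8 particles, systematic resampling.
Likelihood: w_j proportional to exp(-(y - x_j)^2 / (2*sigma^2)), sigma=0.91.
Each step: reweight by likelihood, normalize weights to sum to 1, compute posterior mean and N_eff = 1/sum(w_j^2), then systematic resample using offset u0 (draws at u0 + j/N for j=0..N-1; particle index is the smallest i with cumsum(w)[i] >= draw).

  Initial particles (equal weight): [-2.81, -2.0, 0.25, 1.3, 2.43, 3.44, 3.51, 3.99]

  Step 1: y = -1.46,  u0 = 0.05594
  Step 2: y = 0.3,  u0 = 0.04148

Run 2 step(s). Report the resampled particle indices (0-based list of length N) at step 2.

resampled_idx = [3, 6, 7, 7, 7, 7, 7, 7]

step 1: w=[0.2460, 0.6200, 0.1265, 0.0074, 0.0001, 0.0000, 0.0000, 0.0000]  mean=-1.8898  Neff=2.1694  idx=[0, 0, 1, 1, 1, 1, 1, 2]
step 2: w=[0.0024, 0.0024, 0.0339, 0.0339, 0.0339, 0.0339, 0.0339, 0.8257]  mean=-0.1462  Neff=1.4546  idx=[3, 6, 7, 7, 7, 7, 7, 7]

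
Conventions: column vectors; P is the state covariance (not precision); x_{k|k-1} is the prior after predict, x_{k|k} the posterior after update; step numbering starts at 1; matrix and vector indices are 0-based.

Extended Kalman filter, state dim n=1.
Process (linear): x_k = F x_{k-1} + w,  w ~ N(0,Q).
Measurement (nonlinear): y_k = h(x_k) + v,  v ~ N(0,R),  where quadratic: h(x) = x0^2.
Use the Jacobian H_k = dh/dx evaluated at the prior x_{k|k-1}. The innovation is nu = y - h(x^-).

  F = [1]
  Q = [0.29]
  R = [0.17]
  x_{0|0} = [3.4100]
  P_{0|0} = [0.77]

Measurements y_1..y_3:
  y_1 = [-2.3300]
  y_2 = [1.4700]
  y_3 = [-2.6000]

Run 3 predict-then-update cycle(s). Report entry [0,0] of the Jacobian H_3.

step 1: x^-=[3.4100]  P^-=[1.0600]  H_jac=[6.8200]  S=[49.4731]  K=[0.1461]  nu=[-13.9581]  x^+=[1.3704]  P^+=[0.0036]
step 2: x^-=[1.3704]  P^-=[0.2936]  H_jac=[2.7408]  S=[2.3758]  K=[0.3388]  nu=[-0.4080]  x^+=[1.2322]  P^+=[0.0210]
step 3: x^-=[1.2322]  P^-=[0.3110]  H_jac=[2.4644]  S=[2.0588]  K=[0.3723]  nu=[-4.1183]  x^+=[-0.3010]  P^+=[0.0257]

H_jac[0,0] = 2.4644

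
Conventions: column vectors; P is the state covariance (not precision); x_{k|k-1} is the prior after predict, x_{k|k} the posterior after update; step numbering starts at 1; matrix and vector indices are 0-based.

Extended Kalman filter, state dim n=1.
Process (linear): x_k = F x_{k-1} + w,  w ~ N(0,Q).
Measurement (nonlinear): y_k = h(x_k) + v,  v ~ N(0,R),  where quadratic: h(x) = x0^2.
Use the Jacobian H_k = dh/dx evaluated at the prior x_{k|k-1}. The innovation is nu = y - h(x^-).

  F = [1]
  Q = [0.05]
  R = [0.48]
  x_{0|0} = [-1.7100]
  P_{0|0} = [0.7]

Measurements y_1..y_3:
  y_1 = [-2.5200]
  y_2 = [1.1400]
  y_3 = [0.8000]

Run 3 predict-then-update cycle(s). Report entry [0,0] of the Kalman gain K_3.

K[0,0] = -0.1461

step 1: x^-=[-1.7100]  P^-=[0.7500]  H_jac=[-3.4200]  S=[9.2523]  K=[-0.2772]  nu=[-5.4441]  x^+=[-0.2007]  P^+=[0.0389]
step 2: x^-=[-0.2007]  P^-=[0.0889]  H_jac=[-0.4015]  S=[0.4943]  K=[-0.0722]  nu=[1.0997]  x^+=[-0.2802]  P^+=[0.0863]
step 3: x^-=[-0.2802]  P^-=[0.1363]  H_jac=[-0.5603]  S=[0.5228]  K=[-0.1461]  nu=[0.7215]  x^+=[-0.3856]  P^+=[0.1252]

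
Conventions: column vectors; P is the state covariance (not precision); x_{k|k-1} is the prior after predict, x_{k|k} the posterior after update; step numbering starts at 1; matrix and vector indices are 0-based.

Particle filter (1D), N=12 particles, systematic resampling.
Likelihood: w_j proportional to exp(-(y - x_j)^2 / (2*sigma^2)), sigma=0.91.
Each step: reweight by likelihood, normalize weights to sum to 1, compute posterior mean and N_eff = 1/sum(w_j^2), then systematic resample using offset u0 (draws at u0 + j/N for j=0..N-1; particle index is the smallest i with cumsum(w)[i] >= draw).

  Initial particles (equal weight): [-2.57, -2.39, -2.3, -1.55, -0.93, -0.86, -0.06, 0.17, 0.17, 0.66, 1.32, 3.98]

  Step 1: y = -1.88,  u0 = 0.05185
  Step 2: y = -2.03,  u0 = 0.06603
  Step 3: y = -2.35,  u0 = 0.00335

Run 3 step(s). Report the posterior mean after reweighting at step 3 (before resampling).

post_mean = -2.1409

step 1: w=[0.1541, 0.1755, 0.1846, 0.1923, 0.1191, 0.1096, 0.0278, 0.0162, 0.0162, 0.0042, 0.0004, 0.0000]  mean=-1.7359  Neff=6.5316  idx=[0, 0, 1, 1, 2, 2, 3, 3, 4, 4, 5, 7]
step 2: w=[0.0971, 0.0971, 0.1071, 0.1071, 0.1108, 0.1108, 0.1008, 0.1008, 0.0558, 0.0558, 0.0507, 0.0062]  mean=-1.9794  Neff=10.4723  idx=[0, 1, 2, 3, 3, 4, 5, 6, 7, 7, 9, 10]
step 3: w=[0.1019, 0.1019, 0.1048, 0.1048, 0.1048, 0.1047, 0.1047, 0.0713, 0.0713, 0.0713, 0.0310, 0.0275]  mean=-2.1409  Neff=10.7976  idx=[0, 0, 1, 2, 3, 4, 4, 5, 6, 7, 8, 9]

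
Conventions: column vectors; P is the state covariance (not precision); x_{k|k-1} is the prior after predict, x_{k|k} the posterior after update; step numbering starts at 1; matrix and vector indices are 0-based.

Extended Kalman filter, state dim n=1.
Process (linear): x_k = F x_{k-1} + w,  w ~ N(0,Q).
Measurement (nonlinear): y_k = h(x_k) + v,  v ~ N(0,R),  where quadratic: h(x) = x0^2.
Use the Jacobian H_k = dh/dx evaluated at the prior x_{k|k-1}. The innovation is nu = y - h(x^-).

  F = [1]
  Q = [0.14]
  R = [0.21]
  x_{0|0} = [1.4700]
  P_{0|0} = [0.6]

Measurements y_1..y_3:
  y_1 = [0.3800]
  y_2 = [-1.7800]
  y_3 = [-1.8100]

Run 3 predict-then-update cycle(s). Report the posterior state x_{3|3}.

step 1: x^-=[1.4700]  P^-=[0.7400]  H_jac=[2.9400]  S=[6.6063]  K=[0.3293]  nu=[-1.7809]  x^+=[0.8835]  P^+=[0.0235]
step 2: x^-=[0.8835]  P^-=[0.1635]  H_jac=[1.7670]  S=[0.7206]  K=[0.4010]  nu=[-2.5606]  x^+=[-0.1433]  P^+=[0.0477]
step 3: x^-=[-0.1433]  P^-=[0.1877]  H_jac=[-0.2866]  S=[0.2254]  K=[-0.2386]  nu=[-1.8305]  x^+=[0.2934]  P^+=[0.1748]

x_post = [0.2934]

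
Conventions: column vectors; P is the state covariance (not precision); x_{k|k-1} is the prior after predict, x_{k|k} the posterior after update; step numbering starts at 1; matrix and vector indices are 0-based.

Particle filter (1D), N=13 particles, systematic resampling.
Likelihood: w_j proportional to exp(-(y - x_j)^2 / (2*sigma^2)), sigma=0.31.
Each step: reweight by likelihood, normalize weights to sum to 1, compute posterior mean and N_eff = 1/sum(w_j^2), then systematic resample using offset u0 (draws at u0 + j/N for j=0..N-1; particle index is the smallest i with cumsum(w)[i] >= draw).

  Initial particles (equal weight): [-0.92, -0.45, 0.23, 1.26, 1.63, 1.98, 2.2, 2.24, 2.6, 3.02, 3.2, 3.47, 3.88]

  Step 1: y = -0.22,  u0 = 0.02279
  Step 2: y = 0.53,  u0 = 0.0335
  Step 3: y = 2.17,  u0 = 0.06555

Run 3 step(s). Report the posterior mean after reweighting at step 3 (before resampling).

post_mean = 0.2300

step 1: w=[0.0659, 0.6402, 0.2939, 0.0000, 0.0000, 0.0000, 0.0000, 0.0000, 0.0000, 0.0000, 0.0000, 0.0000, 0.0000]  mean=-0.2811  Neff=1.9977  idx=[0, 1, 1, 1, 1, 1, 1, 1, 1, 2, 2, 2, 2]
step 2: w=[0.0000, 0.0026, 0.0026, 0.0026, 0.0026, 0.0026, 0.0026, 0.0026, 0.0026, 0.2447, 0.2447, 0.2447, 0.2447]  mean=0.2156  Neff=4.1737  idx=[9, 9, 9, 9, 10, 10, 10, 11, 11, 11, 12, 12, 12]
step 3: w=[0.0769, 0.0769, 0.0769, 0.0769, 0.0769, 0.0769, 0.0769, 0.0769, 0.0769, 0.0769, 0.0769, 0.0769, 0.0769]  mean=0.2300  Neff=13.0000  idx=[0, 1, 2, 3, 4, 5, 6, 7, 8, 9, 10, 11, 12]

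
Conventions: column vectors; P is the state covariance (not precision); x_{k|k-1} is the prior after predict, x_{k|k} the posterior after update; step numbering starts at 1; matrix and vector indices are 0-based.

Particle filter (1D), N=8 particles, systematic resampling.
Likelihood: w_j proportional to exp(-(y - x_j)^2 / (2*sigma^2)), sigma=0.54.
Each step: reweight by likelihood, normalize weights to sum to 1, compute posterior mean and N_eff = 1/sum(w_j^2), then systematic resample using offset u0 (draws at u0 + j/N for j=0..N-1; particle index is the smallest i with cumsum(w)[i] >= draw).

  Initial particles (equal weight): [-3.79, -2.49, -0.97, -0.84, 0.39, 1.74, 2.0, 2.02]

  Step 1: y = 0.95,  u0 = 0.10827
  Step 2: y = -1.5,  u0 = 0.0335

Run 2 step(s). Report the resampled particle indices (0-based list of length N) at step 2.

step 1: w=[0.0000, 0.0000, 0.0015, 0.0034, 0.4770, 0.2801, 0.1233, 0.1147]  mean=1.1475  Neff=2.9903  idx=[4, 4, 4, 5, 5, 5, 6, 7]
step 2: w=[0.3333, 0.3333, 0.3333, 0.0000, 0.0000, 0.0000, 0.0000, 0.0000]  mean=0.3900  Neff=3.0000  idx=[0, 0, 0, 1, 1, 1, 2, 2]

resampled_idx = [0, 0, 0, 1, 1, 1, 2, 2]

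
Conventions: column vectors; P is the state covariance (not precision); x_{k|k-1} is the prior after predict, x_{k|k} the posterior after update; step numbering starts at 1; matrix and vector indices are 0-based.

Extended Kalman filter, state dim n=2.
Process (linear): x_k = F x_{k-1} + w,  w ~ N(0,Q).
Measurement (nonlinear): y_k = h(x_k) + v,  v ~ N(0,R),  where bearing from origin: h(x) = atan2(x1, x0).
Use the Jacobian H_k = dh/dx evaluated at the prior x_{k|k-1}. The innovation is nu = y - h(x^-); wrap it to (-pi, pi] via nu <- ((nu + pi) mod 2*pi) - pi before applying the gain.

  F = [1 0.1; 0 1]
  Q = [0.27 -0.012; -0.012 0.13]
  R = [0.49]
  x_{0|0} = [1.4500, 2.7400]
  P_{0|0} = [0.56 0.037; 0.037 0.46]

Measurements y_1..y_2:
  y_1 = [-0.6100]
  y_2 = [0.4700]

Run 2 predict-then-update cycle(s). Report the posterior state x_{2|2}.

step 1: x^-=[1.7240, 2.7400]  P^-=[0.8420 0.0710; 0.0710 0.5900]  H_jac=[-0.2615 0.1645]  S=[0.5574]  K=[-0.3740; 0.1408]  nu=[-1.6192]  x^+=[2.3296, 2.5120]  P^+=[0.7640 0.1004; 0.1004 0.5789]
step 2: x^-=[2.5807, 2.5120]  P^-=[1.0599 0.1463; 0.1463 0.7089]  H_jac=[-0.1937 0.1990]  S=[0.5466]  K=[-0.3223; 0.2063]  nu=[-0.3019]  x^+=[2.6781, 2.4497]  P^+=[1.0031 0.1826; 0.1826 0.6857]

x_post = [2.6781, 2.4497]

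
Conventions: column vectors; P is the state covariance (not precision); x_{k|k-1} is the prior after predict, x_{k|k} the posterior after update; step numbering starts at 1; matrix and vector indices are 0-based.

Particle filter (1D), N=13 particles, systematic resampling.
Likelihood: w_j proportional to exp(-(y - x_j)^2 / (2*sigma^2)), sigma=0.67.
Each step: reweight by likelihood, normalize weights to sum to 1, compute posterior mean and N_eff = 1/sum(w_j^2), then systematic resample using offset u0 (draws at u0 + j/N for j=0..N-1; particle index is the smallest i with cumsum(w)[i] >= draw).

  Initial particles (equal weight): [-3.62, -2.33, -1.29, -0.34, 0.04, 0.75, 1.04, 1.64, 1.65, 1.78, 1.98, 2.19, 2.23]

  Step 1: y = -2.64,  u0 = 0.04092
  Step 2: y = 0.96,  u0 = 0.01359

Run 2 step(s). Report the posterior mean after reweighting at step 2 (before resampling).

post_mean = -1.3051

step 1: w=[0.2493, 0.6530, 0.0954, 0.0020, 0.0002, 0.0000, 0.0000, 0.0000, 0.0000, 0.0000, 0.0000, 0.0000, 0.0000]  mean=-2.5478  Neff=2.0095  idx=[0, 0, 0, 1, 1, 1, 1, 1, 1, 1, 1, 1, 2]
step 2: w=[0.0000, 0.0000, 0.0000, 0.0016, 0.0016, 0.0016, 0.0016, 0.0016, 0.0016, 0.0016, 0.0016, 0.0016, 0.9855]  mean=-1.3051  Neff=1.0296  idx=[11, 12, 12, 12, 12, 12, 12, 12, 12, 12, 12, 12, 12]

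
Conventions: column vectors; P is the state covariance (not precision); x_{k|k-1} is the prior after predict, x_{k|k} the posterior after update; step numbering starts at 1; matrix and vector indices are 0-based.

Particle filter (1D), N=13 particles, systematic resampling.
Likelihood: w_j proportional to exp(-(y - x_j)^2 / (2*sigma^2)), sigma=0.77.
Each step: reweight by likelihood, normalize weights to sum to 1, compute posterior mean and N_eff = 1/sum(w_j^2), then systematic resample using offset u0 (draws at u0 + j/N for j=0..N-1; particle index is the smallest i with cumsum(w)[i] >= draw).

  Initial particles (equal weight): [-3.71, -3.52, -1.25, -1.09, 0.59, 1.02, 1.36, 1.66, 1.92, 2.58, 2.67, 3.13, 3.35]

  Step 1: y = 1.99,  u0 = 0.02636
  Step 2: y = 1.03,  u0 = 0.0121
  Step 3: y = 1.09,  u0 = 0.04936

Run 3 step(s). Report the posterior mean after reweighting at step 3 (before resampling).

step 1: w=[0.0000, 0.0000, 0.0000, 0.0001, 0.0366, 0.0864, 0.1367, 0.1743, 0.1902, 0.1424, 0.1293, 0.0638, 0.0401]  mean=1.9971  Neff=7.3131  idx=[4, 5, 6, 6, 7, 7, 8, 8, 9, 9, 10, 10, 11]
step 2: w=[0.1282, 0.1509, 0.1377, 0.1377, 0.1080, 0.1080, 0.0774, 0.0774, 0.0199, 0.0199, 0.0156, 0.0156, 0.0037]  mean=1.4574  Neff=8.7926  idx=[0, 0, 1, 1, 2, 2, 3, 3, 4, 5, 6, 7, 8]
step 3: w=[0.0797, 0.0797, 0.0980, 0.0980, 0.0925, 0.0925, 0.0925, 0.0925, 0.0748, 0.0748, 0.0550, 0.0550, 0.0151]  mean=1.2957  Neff=11.9644  idx=[0, 1, 2, 3, 4, 4, 5, 6, 7, 8, 9, 10, 11]

post_mean = 1.2957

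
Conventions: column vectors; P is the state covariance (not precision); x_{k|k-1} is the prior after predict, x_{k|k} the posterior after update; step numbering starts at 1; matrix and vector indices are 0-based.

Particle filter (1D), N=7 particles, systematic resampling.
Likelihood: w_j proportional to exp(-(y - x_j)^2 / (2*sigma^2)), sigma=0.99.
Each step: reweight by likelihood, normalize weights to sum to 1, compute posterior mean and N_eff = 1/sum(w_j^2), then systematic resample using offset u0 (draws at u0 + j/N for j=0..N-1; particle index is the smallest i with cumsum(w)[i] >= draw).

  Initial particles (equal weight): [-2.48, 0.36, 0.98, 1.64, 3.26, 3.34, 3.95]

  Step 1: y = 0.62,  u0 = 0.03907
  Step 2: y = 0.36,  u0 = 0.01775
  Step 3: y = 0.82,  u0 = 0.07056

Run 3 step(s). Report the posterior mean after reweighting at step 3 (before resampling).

step 1: w=[0.0029, 0.3785, 0.3667, 0.2304, 0.0112, 0.0090, 0.0014]  mean=0.9382  Neff=3.0213  idx=[1, 1, 1, 2, 2, 3, 3]
step 2: w=[0.1815, 0.1815, 0.1815, 0.1491, 0.1491, 0.0787, 0.0787]  mean=0.7463  Neff=6.4248  idx=[0, 0, 1, 2, 3, 4, 5]
step 3: w=[0.1431, 0.1431, 0.1431, 0.1431, 0.1573, 0.1573, 0.1131]  mean=0.6998  Neff=6.9367  idx=[0, 1, 2, 3, 4, 5, 6]

post_mean = 0.6998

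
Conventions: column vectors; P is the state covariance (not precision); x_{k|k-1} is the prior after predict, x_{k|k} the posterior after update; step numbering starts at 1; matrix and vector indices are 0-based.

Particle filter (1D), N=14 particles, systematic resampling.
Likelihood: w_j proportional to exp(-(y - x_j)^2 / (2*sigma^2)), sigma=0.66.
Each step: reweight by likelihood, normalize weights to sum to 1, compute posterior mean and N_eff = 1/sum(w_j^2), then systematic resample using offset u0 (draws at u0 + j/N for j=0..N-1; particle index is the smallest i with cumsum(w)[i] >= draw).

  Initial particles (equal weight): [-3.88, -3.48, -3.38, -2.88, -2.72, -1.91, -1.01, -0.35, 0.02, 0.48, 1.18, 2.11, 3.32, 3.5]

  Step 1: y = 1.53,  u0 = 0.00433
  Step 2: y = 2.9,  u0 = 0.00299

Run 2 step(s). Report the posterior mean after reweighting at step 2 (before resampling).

step 1: w=[0.0000, 0.0000, 0.0000, 0.0000, 0.0000, 0.0000, 0.0003, 0.0088, 0.0373, 0.1440, 0.4436, 0.3471, 0.0129, 0.0059]  mean=1.3859  Neff=2.9440  idx=[7, 9, 9, 10, 10, 10, 10, 10, 10, 11, 11, 11, 11, 11]
step 2: w=[0.0000, 0.0005, 0.0005, 0.0127, 0.0127, 0.0127, 0.0127, 0.0127, 0.0127, 0.1846, 0.1846, 0.1846, 0.1846, 0.1846]  mean=2.0378  Neff=5.8349  idx=[3, 8, 9, 9, 10, 10, 10, 11, 11, 12, 12, 12, 13, 13]

post_mean = 2.0378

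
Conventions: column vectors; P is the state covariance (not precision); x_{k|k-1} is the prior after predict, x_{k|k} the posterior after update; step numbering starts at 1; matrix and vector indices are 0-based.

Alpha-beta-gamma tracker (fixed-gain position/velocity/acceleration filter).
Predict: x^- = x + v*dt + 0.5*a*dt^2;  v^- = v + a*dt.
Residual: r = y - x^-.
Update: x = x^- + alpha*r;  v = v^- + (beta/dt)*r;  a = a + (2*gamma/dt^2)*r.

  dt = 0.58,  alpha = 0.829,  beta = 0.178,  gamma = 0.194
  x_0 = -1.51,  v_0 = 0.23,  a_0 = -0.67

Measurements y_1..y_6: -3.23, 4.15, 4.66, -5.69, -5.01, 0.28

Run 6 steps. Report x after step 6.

step 1: x_pred=-1.4893  r=-1.7407  x^+=-2.9323  v^+=-0.6928  a^+=-2.6777
step 2: x_pred=-3.7846  r=7.9346  x^+=2.7932  v^+=0.1892  a^+=6.4739
step 3: x_pred=3.9918  r=0.6682  x^+=4.5457  v^+=4.1491  a^+=7.2446
step 4: x_pred=8.1708  r=-13.8608  x^+=-3.3198  v^+=4.0972  a^+=-8.7423
step 5: x_pred=-2.4139  r=-2.5961  x^+=-4.5661  v^+=-1.7701  a^+=-11.7366
step 6: x_pred=-7.5668  r=7.8468  x^+=-1.0618  v^+=-6.1692  a^+=-2.6862

x_post = -1.0618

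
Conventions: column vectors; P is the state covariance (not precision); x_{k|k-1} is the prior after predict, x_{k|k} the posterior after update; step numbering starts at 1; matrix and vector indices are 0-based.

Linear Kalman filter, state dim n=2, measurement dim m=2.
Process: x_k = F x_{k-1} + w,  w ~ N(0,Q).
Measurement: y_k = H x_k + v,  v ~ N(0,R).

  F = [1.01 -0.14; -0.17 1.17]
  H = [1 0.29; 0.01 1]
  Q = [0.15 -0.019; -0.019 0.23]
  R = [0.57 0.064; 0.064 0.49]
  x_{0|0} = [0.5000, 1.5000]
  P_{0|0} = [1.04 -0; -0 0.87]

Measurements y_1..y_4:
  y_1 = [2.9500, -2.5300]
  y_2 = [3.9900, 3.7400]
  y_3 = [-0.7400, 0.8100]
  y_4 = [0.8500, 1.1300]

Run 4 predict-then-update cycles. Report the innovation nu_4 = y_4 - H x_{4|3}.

innov = [-0.3017, 0.0218]

step 1: x^-=[0.2950, 1.6700]  P^-=[1.2280 -0.3401; -0.3401 1.4510]  S=[1.7227 0.1560; 0.1560 1.9343]  K=[0.6758 -0.2240; -0.0211 0.7501]  nu=[2.1707, -4.2029]  x^+=[2.7034, -1.5283]  P^+=[0.3913 -0.0704; -0.0704 0.3669]
step 2: x^-=[2.9443, -2.2476]  P^-=[0.5763 -0.2312; -0.2312 0.7716]  S=[1.0771 0.0617; 0.0617 1.2570]  K=[0.4844 -0.2031; -0.0420 0.6140]  nu=[1.6975, 5.9582]  x^+=[2.5566, 1.3395]  P^+=[0.2838 -0.0713; -0.0713 0.2989]
step 3: x^-=[2.3946, 1.1326]  P^-=[0.4656 -0.2027; -0.2027 0.6757]  S=[0.9748 0.0613; 0.0613 1.1617]  K=[0.4294 -0.1931; -0.0435 0.5822]  nu=[-3.4631, -0.3466]  x^+=[0.9744, 1.0816]  P^+=[0.2526 -0.0697; -0.0697 0.2832]
step 4: x^-=[0.8327, 1.0999]  P^-=[0.4330 -0.1928; -0.1928 0.6527]  S=[0.9460 0.0643; 0.0643 1.1389]  K=[0.4114 -0.1887; -0.0427 0.5738]  nu=[-0.3017, 0.0218]  x^+=[0.7045, 1.1252]  P^+=[0.2423 -0.0685; -0.0685 0.2791]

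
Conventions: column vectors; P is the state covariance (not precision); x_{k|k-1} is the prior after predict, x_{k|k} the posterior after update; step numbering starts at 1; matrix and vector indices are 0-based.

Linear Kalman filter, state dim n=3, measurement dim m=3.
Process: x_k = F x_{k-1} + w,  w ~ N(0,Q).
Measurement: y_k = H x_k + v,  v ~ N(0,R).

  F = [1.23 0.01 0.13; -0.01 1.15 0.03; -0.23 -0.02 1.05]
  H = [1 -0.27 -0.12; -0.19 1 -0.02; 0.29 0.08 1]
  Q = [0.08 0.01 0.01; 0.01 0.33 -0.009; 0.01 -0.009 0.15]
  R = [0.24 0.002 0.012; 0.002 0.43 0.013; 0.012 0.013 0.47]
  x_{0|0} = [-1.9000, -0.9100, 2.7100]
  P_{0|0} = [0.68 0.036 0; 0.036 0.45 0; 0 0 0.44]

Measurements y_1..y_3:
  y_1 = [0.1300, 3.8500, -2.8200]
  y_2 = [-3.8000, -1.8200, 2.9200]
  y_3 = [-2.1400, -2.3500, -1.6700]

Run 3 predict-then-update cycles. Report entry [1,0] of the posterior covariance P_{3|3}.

P_post[1,0] = 0.0794

step 1: x^-=[-1.9938, -0.9462, 3.3007]  P^-=[1.1171 0.0594 -0.1234; 0.0594 0.9248 -0.0134; -0.1234 -0.0134 0.6716]  S=[1.4309 -0.3946 0.1202; -0.3946 1.3724 0.0391; 0.1202 0.0391 1.1705]  K=[0.8054 0.1195 0.0888; 0.0524 0.6798 0.0384; -0.2093 -0.0788 0.5664]  nu=[2.2644, 4.4834, -5.4668]  x^+=[-0.1194, 2.0105, -0.6230]  P^+=[0.2182 0.0952 -0.0180; 0.0952 0.3105 -0.0250; -0.0180 -0.0250 0.2699]
step 2: x^-=[-0.2078, 2.2946, -0.6669]  P^-=[0.4112 0.1423 -0.0404; 0.1423 0.7370 -0.0621; -0.0404 -0.0621 0.4698]  S=[0.6405 -0.1174 0.0376; -0.1174 1.1302 0.0249; 0.0376 0.0249 0.9524]  K=[0.6074 0.1191 0.0677; 0.0378 0.6328 0.0220; -0.1688 -0.0847 0.4847]  nu=[-3.0527, -4.1675, 3.4636]  x^+=[-2.3239, -0.3816, 1.8802]  P^+=[0.1680 0.0849 -0.0149; 0.0849 0.2880 -0.0287; -0.0149 -0.0287 0.2313]
step 3: x^-=[-2.6177, -0.3592, 2.5163]  P^-=[0.3353 0.1274 -0.0273; 0.1274 0.7072 -0.0647; -0.0273 -0.0647 0.4231]  S=[0.5665 -0.1103 0.0352; -0.1103 1.1034 0.0184; 0.0352 0.0184 0.9056]  K=[0.5549 0.1126 0.0647; 0.0216 0.6220 0.0184; -0.1520 -0.0845 0.4604]  nu=[0.6827, -2.4379, -3.3984]  x^+=[-2.7334, -1.9231, 1.0539]  P^+=[0.1541 0.0794 -0.0125; 0.0794 0.2823 -0.0286; -0.0125 -0.0286 0.2194]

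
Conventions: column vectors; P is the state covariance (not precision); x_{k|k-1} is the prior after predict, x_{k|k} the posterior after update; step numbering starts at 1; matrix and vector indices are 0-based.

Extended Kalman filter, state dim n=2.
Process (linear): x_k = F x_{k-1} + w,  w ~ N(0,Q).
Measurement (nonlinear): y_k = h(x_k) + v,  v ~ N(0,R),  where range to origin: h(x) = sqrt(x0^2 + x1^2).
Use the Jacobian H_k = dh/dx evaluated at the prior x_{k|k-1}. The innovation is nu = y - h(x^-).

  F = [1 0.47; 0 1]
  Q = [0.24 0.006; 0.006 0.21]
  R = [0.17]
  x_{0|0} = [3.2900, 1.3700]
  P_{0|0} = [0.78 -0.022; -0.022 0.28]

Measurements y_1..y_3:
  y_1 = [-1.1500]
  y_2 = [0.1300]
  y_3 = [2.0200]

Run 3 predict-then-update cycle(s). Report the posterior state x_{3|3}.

x_post = [-1.7467, -0.1944]

step 1: x^-=[3.9339, 1.3700]  P^-=[1.0612 0.1156; 0.1156 0.4900]  H_jac=[0.9444 0.3289]  S=[1.2412]  K=[0.8380; 0.2178]  nu=[-5.3156]  x^+=[-0.5207, 0.2123]  P^+=[0.1895 -0.1109; -0.1109 0.4311]
step 2: x^-=[-0.4210, 0.2123]  P^-=[0.4204 0.0977; 0.0977 0.6411]  H_jac=[-0.8929 0.4503]  S=[0.5566]  K=[-0.5954; 0.3620]  nu=[-0.3415]  x^+=[-0.2177, 0.0887]  P^+=[0.2231 0.2177; 0.2177 0.5682]
step 3: x^-=[-0.1760, 0.0887]  P^-=[0.7932 0.4907; 0.4907 0.7782]  H_jac=[-0.8929 0.4502]  S=[0.5657]  K=[-0.8616; -0.1553]  nu=[1.8229]  x^+=[-1.7467, -0.1944]  P^+=[0.3733 0.4150; 0.4150 0.7646]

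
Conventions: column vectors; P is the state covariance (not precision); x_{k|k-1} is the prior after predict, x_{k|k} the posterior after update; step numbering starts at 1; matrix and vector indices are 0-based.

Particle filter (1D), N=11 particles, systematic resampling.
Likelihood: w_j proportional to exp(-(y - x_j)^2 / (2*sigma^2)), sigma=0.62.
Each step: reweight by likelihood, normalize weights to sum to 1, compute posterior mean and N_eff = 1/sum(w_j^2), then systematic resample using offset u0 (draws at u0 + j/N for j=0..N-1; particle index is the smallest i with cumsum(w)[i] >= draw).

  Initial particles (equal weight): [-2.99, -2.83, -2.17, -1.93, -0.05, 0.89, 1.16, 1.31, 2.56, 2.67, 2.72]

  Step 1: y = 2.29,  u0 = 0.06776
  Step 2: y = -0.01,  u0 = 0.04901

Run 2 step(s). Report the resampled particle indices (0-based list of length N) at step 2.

resampled_idx = [0, 0, 0, 0, 0, 0, 0, 1, 1, 1, 1]

step 1: w=[0.0000, 0.0000, 0.0000, 0.0000, 0.0003, 0.0254, 0.0617, 0.0931, 0.2953, 0.2691, 0.2553]  mean=2.3847  Neff=4.2042  idx=[6, 7, 8, 8, 8, 9, 9, 9, 10, 10, 10]
step 2: w=[0.6168, 0.3795, 0.0007, 0.0007, 0.0007, 0.0003, 0.0003, 0.0003, 0.0002, 0.0002, 0.0002]  mean=1.2223  Neff=1.9066  idx=[0, 0, 0, 0, 0, 0, 0, 1, 1, 1, 1]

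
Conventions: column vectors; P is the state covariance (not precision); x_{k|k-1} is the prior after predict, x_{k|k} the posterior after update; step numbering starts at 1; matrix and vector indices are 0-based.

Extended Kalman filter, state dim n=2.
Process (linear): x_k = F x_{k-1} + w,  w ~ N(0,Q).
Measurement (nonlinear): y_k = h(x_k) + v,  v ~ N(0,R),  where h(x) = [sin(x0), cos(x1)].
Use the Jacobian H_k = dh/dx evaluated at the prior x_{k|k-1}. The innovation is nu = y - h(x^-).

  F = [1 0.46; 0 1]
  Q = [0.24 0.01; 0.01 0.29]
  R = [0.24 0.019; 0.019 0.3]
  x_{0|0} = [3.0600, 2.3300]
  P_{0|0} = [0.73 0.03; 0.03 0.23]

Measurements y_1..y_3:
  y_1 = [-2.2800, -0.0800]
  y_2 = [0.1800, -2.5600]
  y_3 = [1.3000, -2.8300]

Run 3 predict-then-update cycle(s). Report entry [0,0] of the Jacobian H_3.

H_jac[0,0] = -0.3367

step 1: x^-=[4.1318, 2.3300]  P^-=[1.0463 0.1458; 0.1458 0.5200]  H_jac=[-0.5485 0.0000; 0.0000 -0.7254]  S=[0.5548 0.0770; 0.0770 0.5736]  K=[-1.0280 -0.0464; -0.0539 -0.6504]  nu=[-1.4439, 0.6083]  x^+=[5.5879, 2.0122]  P^+=[0.4514 0.0461; 0.0461 0.2704]
step 2: x^-=[6.5135, 2.0122]  P^-=[0.7910 0.1805; 0.1805 0.5604]  H_jac=[0.9736 0.0000; 0.0000 -0.9042]  S=[0.9898 -0.1399; -0.1399 0.7581]  K=[0.7677 -0.0736; 0.0853 -0.6526]  nu=[-0.0483, -2.1328]  x^+=[6.6334, 3.3999]  P^+=[0.1878 0.0083; 0.0083 0.2147]
step 3: x^-=[8.1974, 3.3999]  P^-=[0.4809 0.1171; 0.1171 0.5047]  H_jac=[-0.3367 0.0000; 0.0000 0.2555]  S=[0.2945 0.0089; 0.0089 0.3329]  K=[-0.5529 0.1047; -0.1457 0.3912]  nu=[0.3584, -1.8632]  x^+=[7.8042, 2.6189]  P^+=[0.3882 0.0818; 0.0818 0.4486]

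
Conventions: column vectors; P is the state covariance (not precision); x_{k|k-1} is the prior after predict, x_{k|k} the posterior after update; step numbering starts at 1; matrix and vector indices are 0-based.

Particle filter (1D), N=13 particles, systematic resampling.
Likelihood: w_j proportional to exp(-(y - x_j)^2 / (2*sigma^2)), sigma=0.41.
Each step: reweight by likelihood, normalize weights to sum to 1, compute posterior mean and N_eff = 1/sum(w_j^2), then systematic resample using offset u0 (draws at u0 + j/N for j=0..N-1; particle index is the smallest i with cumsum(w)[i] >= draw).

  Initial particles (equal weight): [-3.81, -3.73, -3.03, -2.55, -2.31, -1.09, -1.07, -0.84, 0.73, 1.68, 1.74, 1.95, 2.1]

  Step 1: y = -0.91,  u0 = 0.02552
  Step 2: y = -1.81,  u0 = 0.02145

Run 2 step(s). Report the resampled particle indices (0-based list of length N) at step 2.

step 1: w=[0.0000, 0.0000, 0.0000, 0.0001, 0.0010, 0.3216, 0.3282, 0.3490, 0.0001, 0.0000, 0.0000, 0.0000, 0.0000]  mean=-0.9974  Neff=3.0040  idx=[5, 5, 5, 5, 6, 6, 6, 6, 6, 7, 7, 7, 7]
step 2: w=[0.1029, 0.1029, 0.1029, 0.1029, 0.0943, 0.0943, 0.0943, 0.0943, 0.0943, 0.0293, 0.0293, 0.0293, 0.0293]  mean=-1.0513  Neff=11.0859  idx=[0, 0, 1, 2, 3, 3, 4, 5, 6, 7, 8, 8, 11]

resampled_idx = [0, 0, 1, 2, 3, 3, 4, 5, 6, 7, 8, 8, 11]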